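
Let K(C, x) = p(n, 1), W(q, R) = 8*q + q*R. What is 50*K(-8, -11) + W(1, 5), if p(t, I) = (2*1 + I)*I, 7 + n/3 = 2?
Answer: 163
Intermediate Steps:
n = -15 (n = -21 + 3*2 = -21 + 6 = -15)
W(q, R) = 8*q + R*q
p(t, I) = I*(2 + I) (p(t, I) = (2 + I)*I = I*(2 + I))
K(C, x) = 3 (K(C, x) = 1*(2 + 1) = 1*3 = 3)
50*K(-8, -11) + W(1, 5) = 50*3 + 1*(8 + 5) = 150 + 1*13 = 150 + 13 = 163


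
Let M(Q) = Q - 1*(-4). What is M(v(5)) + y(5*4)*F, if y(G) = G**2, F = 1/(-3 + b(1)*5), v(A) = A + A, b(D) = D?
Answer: 214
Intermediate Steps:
v(A) = 2*A
F = 1/2 (F = 1/(-3 + 1*5) = 1/(-3 + 5) = 1/2 ≈ 0.50000)
M(Q) = 4 + Q (M(Q) = Q + 4 = 4 + Q)
M(v(5)) + y(5*4)*F = (4 + 2*5) + (5*4)**2*(1/2) = (4 + 10) + 20**2*(1/2) = 14 + 400*(1/2) = 14 + 200 = 214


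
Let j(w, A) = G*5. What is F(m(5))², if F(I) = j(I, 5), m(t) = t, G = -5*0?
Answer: 0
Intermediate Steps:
G = 0
j(w, A) = 0 (j(w, A) = 0*5 = 0)
F(I) = 0
F(m(5))² = 0² = 0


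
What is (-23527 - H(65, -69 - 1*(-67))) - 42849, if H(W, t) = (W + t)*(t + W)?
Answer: -70345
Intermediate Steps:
H(W, t) = (W + t)**2 (H(W, t) = (W + t)*(W + t) = (W + t)**2)
(-23527 - H(65, -69 - 1*(-67))) - 42849 = (-23527 - (65 + (-69 - 1*(-67)))**2) - 42849 = (-23527 - (65 + (-69 + 67))**2) - 42849 = (-23527 - (65 - 2)**2) - 42849 = (-23527 - 1*63**2) - 42849 = (-23527 - 1*3969) - 42849 = (-23527 - 3969) - 42849 = -27496 - 42849 = -70345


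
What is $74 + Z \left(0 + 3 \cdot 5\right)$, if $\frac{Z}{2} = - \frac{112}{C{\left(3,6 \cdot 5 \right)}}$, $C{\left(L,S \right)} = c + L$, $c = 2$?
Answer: $-598$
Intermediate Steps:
$C{\left(L,S \right)} = 2 + L$
$Z = - \frac{224}{5}$ ($Z = 2 \left(- \frac{112}{2 + 3}\right) = 2 \left(- \frac{112}{5}\right) = - \frac{224}{5} \approx -44.8$)
$74 + Z \left(0 + 3 \cdot 5\right) = 74 - \frac{224 \left(0 + 3 \cdot 5\right)}{5} = 74 - \frac{224 \left(0 + 15\right)}{5} = 74 - 672 = -598$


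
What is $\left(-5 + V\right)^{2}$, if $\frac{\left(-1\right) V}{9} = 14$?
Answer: $17161$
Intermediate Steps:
$V = -126$ ($V = \left(-9\right) 14 = -126$)
$\left(-5 + V\right)^{2} = \left(-5 - 126\right)^{2} = \left(-131\right)^{2} = 17161$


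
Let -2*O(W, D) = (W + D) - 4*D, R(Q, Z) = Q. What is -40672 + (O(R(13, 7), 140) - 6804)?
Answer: -94545/2 ≈ -47273.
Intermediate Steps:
O(W, D) = -W/2 + 3*D/2 (O(W, D) = -((W + D) - 4*D)/2 = -((D + W) - 4*D)/2 = -(W - 3*D)/2 = -W/2 + 3*D/2)
-40672 + (O(R(13, 7), 140) - 6804) = -40672 + ((-½*13 + (3/2)*140) - 6804) = -40672 + ((-13/2 + 210) - 6804) = -40672 + (407/2 - 6804) = -40672 - 13201/2 = -94545/2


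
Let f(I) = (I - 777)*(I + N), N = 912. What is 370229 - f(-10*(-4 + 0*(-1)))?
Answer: 1071853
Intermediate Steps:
f(I) = (-777 + I)*(912 + I) (f(I) = (I - 777)*(I + 912) = (-777 + I)*(912 + I))
370229 - f(-10*(-4 + 0*(-1))) = 370229 - (-708624 + (-10*(-4 + 0*(-1)))**2 + 135*(-10*(-4 + 0*(-1)))) = 370229 - (-708624 + (-10*(-4 + 0))**2 + 135*(-10*(-4 + 0))) = 370229 - (-708624 + (-10*(-4))**2 + 135*(-10*(-4))) = 370229 - (-708624 + 40**2 + 135*40) = 370229 - (-708624 + 1600 + 5400) = 370229 - 1*(-701624) = 370229 + 701624 = 1071853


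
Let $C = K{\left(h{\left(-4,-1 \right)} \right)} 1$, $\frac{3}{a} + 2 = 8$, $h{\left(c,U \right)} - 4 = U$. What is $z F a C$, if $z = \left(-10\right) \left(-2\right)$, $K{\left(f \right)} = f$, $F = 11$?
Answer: $330$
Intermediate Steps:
$h{\left(c,U \right)} = 4 + U$
$a = \frac{1}{2}$ ($a = \frac{3}{-2 + 8} = \frac{3}{6} = 3 \cdot \frac{1}{6} = \frac{1}{2} \approx 0.5$)
$z = 20$
$C = 3$ ($C = \left(4 - 1\right) 1 = 3 \cdot 1 = 3$)
$z F a C = 20 \cdot 11 \cdot \frac{1}{2} \cdot 3 = 20 \cdot \frac{11}{2} \cdot 3 = 20 \cdot \frac{33}{2} = 330$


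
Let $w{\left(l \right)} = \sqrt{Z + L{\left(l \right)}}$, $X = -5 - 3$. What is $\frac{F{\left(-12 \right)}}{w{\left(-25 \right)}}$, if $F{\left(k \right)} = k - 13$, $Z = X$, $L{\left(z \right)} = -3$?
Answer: $\frac{25 i \sqrt{11}}{11} \approx 7.5378 i$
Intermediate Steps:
$X = -8$
$Z = -8$
$w{\left(l \right)} = i \sqrt{11}$ ($w{\left(l \right)} = \sqrt{-8 - 3} = \sqrt{-11} = i \sqrt{11}$)
$F{\left(k \right)} = -13 + k$
$\frac{F{\left(-12 \right)}}{w{\left(-25 \right)}} = \frac{-13 - 12}{i \sqrt{11}} = - 25 \left(- \frac{i \sqrt{11}}{11}\right) = \frac{25 i \sqrt{11}}{11}$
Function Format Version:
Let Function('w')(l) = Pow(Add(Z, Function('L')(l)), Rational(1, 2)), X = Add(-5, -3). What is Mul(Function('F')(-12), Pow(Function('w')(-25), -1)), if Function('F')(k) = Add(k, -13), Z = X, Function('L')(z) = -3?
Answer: Mul(Rational(25, 11), I, Pow(11, Rational(1, 2))) ≈ Mul(7.5378, I)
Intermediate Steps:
X = -8
Z = -8
Function('w')(l) = Mul(I, Pow(11, Rational(1, 2))) (Function('w')(l) = Pow(Add(-8, -3), Rational(1, 2)) = Pow(-11, Rational(1, 2)) = Mul(I, Pow(11, Rational(1, 2))))
Function('F')(k) = Add(-13, k)
Mul(Function('F')(-12), Pow(Function('w')(-25), -1)) = Mul(Add(-13, -12), Pow(Mul(I, Pow(11, Rational(1, 2))), -1)) = Mul(-25, Mul(Rational(-1, 11), I, Pow(11, Rational(1, 2)))) = Mul(Rational(25, 11), I, Pow(11, Rational(1, 2)))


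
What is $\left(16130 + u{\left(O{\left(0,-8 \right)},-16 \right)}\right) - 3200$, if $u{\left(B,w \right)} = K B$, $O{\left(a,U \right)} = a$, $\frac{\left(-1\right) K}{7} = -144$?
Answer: $12930$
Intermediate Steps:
$K = 1008$ ($K = \left(-7\right) \left(-144\right) = 1008$)
$u{\left(B,w \right)} = 1008 B$
$\left(16130 + u{\left(O{\left(0,-8 \right)},-16 \right)}\right) - 3200 = \left(16130 + 1008 \cdot 0\right) - 3200 = \left(16130 + 0\right) - 3200 = 16130 - 3200 = 12930$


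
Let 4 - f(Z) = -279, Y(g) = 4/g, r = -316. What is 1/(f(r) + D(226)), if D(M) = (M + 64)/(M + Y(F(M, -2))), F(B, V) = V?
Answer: 112/31841 ≈ 0.0035175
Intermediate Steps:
f(Z) = 283 (f(Z) = 4 - 1*(-279) = 4 + 279 = 283)
D(M) = (64 + M)/(-2 + M) (D(M) = (M + 64)/(M + 4/(-2)) = (64 + M)/(M + 4*(-½)) = (64 + M)/(M - 2) = (64 + M)/(-2 + M))
1/(f(r) + D(226)) = 1/(283 + (64 + 226)/(-2 + 226)) = 1/(283 + 290/224) = 1/(283 + (1/224)*290) = 1/(283 + 145/112) = 1/(31841/112) = 112/31841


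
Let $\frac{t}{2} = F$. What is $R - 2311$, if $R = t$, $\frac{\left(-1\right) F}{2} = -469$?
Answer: $-435$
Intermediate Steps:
$F = 938$ ($F = \left(-2\right) \left(-469\right) = 938$)
$t = 1876$ ($t = 2 \cdot 938 = 1876$)
$R = 1876$
$R - 2311 = 1876 - 2311 = -435$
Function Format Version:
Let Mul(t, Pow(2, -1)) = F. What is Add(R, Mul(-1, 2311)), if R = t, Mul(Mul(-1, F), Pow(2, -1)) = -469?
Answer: -435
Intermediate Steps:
F = 938 (F = Mul(-2, -469) = 938)
t = 1876 (t = Mul(2, 938) = 1876)
R = 1876
Add(R, Mul(-1, 2311)) = Add(1876, Mul(-1, 2311)) = Add(1876, -2311) = -435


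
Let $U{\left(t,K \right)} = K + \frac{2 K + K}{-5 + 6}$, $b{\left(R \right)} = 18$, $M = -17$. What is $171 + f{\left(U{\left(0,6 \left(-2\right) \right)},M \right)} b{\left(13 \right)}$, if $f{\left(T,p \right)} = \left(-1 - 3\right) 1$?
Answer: $99$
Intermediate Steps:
$U{\left(t,K \right)} = 4 K$ ($U{\left(t,K \right)} = K + \frac{3 K}{1} = K + 3 K 1 = K + 3 K = 4 K$)
$f{\left(T,p \right)} = -4$ ($f{\left(T,p \right)} = \left(-4\right) 1 = -4$)
$171 + f{\left(U{\left(0,6 \left(-2\right) \right)},M \right)} b{\left(13 \right)} = 171 - 72 = 99$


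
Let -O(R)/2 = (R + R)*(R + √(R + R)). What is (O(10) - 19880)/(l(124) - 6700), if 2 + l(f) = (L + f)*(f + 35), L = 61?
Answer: -6760/7571 - 80*√5/22713 ≈ -0.90076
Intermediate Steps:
l(f) = -2 + (35 + f)*(61 + f) (l(f) = -2 + (61 + f)*(f + 35) = -2 + (61 + f)*(35 + f) = -2 + (35 + f)*(61 + f))
O(R) = -4*R*(R + √2*√R) (O(R) = -2*(R + R)*(R + √(R + R)) = -2*2*R*(R + √(2*R)) = -2*2*R*(R + √2*√R) = -4*R*(R + √2*√R))
(O(10) - 19880)/(l(124) - 6700) = ((-4*10² - 4*√2*10^(3/2)) - 19880)/((2133 + 124² + 96*124) - 6700) = ((-4*100 - 4*√2*10*√10) - 19880)/((2133 + 15376 + 11904) - 6700) = ((-400 - 80*√5) - 19880)/(29413 - 6700) = (-20280 - 80*√5)/22713 = (-20280 - 80*√5)*(1/22713) = -6760/7571 - 80*√5/22713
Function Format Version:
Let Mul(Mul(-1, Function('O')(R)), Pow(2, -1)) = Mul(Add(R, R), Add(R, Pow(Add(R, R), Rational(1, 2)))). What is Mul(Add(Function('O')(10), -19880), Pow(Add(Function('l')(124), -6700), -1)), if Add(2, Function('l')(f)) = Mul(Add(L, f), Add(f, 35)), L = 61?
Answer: Add(Rational(-6760, 7571), Mul(Rational(-80, 22713), Pow(5, Rational(1, 2)))) ≈ -0.90076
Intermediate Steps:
Function('l')(f) = Add(-2, Mul(Add(35, f), Add(61, f))) (Function('l')(f) = Add(-2, Mul(Add(61, f), Add(f, 35))) = Add(-2, Mul(Add(61, f), Add(35, f))) = Add(-2, Mul(Add(35, f), Add(61, f))))
Function('O')(R) = Mul(-4, R, Add(R, Mul(Pow(2, Rational(1, 2)), Pow(R, Rational(1, 2))))) (Function('O')(R) = Mul(-2, Mul(Add(R, R), Add(R, Pow(Add(R, R), Rational(1, 2))))) = Mul(-2, Mul(Mul(2, R), Add(R, Pow(Mul(2, R), Rational(1, 2))))) = Mul(-2, Mul(Mul(2, R), Add(R, Mul(Pow(2, Rational(1, 2)), Pow(R, Rational(1, 2)))))) = Mul(-2, Mul(2, R, Add(R, Mul(Pow(2, Rational(1, 2)), Pow(R, Rational(1, 2)))))) = Mul(-4, R, Add(R, Mul(Pow(2, Rational(1, 2)), Pow(R, Rational(1, 2))))))
Mul(Add(Function('O')(10), -19880), Pow(Add(Function('l')(124), -6700), -1)) = Mul(Add(Add(Mul(-4, Pow(10, 2)), Mul(-4, Pow(2, Rational(1, 2)), Pow(10, Rational(3, 2)))), -19880), Pow(Add(Add(2133, Pow(124, 2), Mul(96, 124)), -6700), -1)) = Mul(Add(Add(Mul(-4, 100), Mul(-4, Pow(2, Rational(1, 2)), Mul(10, Pow(10, Rational(1, 2))))), -19880), Pow(Add(Add(2133, 15376, 11904), -6700), -1)) = Mul(Add(Add(-400, Mul(-80, Pow(5, Rational(1, 2)))), -19880), Pow(Add(29413, -6700), -1)) = Mul(Add(-20280, Mul(-80, Pow(5, Rational(1, 2)))), Pow(22713, -1)) = Mul(Add(-20280, Mul(-80, Pow(5, Rational(1, 2)))), Rational(1, 22713)) = Add(Rational(-6760, 7571), Mul(Rational(-80, 22713), Pow(5, Rational(1, 2))))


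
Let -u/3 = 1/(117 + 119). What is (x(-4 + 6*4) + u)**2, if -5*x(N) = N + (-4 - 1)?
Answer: 505521/55696 ≈ 9.0764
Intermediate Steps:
x(N) = 1 - N/5 (x(N) = -(N + (-4 - 1))/5 = -(N - 5)/5 = -(-5 + N)/5 = 1 - N/5)
u = -3/236 (u = -3/(117 + 119) = -3/236 ≈ -0.012712)
(x(-4 + 6*4) + u)**2 = ((1 - (-4 + 6*4)/5) - 3/236)**2 = ((1 - (-4 + 24)/5) - 3/236)**2 = ((1 - 1/5*20) - 3/236)**2 = ((1 - 4) - 3/236)**2 = (-3 - 3/236)**2 = (-711/236)**2 = 505521/55696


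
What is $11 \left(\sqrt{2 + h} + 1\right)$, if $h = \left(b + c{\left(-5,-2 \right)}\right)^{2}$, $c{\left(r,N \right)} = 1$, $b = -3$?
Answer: $11 + 11 \sqrt{6} \approx 37.944$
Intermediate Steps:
$h = 4$ ($h = \left(-3 + 1\right)^{2} = \left(-2\right)^{2} = 4$)
$11 \left(\sqrt{2 + h} + 1\right) = 11 \left(\sqrt{2 + 4} + 1\right) = 11 \left(\sqrt{6} + 1\right) = 11 \left(1 + \sqrt{6}\right) = 11 + 11 \sqrt{6}$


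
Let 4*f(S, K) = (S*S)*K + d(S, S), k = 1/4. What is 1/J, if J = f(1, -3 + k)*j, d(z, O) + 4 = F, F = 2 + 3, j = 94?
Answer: -8/329 ≈ -0.024316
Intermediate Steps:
k = 1/4 ≈ 0.25000
F = 5
d(z, O) = 1 (d(z, O) = -4 + 5 = 1)
f(S, K) = 1/4 + K*S**2/4 (f(S, K) = ((S*S)*K + 1)/4 = (S**2*K + 1)/4 = (K*S**2 + 1)/4 = (1 + K*S**2)/4 = 1/4 + K*S**2/4)
J = -329/8 (J = (1/4 + (1/4)*(-3 + 1/4)*1**2)*94 = (1/4 + (1/4)*(-11/4)*1)*94 = (1/4 - 11/16)*94 = -7/16*94 = -329/8 ≈ -41.125)
1/J = 1/(-329/8) = -8/329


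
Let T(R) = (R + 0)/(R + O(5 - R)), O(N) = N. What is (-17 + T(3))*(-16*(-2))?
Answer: -2624/5 ≈ -524.80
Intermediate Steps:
T(R) = R/5 (T(R) = (R + 0)/(R + (5 - R)) = R/5)
(-17 + T(3))*(-16*(-2)) = (-17 + (⅕)*3)*(-16*(-2)) = (-17 + ⅗)*32 = -82/5*32 = -2624/5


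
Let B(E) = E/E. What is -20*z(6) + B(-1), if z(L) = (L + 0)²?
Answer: -719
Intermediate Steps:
B(E) = 1
z(L) = L²
-20*z(6) + B(-1) = -20*6² + 1 = -20*36 + 1 = -720 + 1 = -719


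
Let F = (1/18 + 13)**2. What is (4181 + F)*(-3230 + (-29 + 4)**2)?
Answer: -3672708745/324 ≈ -1.1336e+7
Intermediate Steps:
F = 55225/324 (F = (1/18 + 13)**2 = (235/18)**2 = 55225/324 ≈ 170.45)
(4181 + F)*(-3230 + (-29 + 4)**2) = (4181 + 55225/324)*(-3230 + (-29 + 4)**2) = 1409869*(-3230 + (-25)**2)/324 = 1409869*(-3230 + 625)/324 = (1409869/324)*(-2605) = -3672708745/324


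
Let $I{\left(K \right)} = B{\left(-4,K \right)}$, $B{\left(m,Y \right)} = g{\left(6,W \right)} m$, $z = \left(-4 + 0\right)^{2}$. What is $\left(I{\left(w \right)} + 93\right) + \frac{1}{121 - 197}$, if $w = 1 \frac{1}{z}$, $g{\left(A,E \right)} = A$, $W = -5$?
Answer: $\frac{5243}{76} \approx 68.987$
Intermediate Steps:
$z = 16$ ($z = \left(-4\right)^{2} = 16$)
$w = \frac{1}{16}$ ($w = 1 \cdot \frac{1}{16} = \frac{1}{16} \approx 0.0625$)
$B{\left(m,Y \right)} = 6 m$
$I{\left(K \right)} = -24$ ($I{\left(K \right)} = 6 \left(-4\right) = -24$)
$\left(I{\left(w \right)} + 93\right) + \frac{1}{121 - 197} = \left(-24 + 93\right) + \frac{1}{121 - 197} = 69 + \frac{1}{-76} = 69 - \frac{1}{76} = \frac{5243}{76}$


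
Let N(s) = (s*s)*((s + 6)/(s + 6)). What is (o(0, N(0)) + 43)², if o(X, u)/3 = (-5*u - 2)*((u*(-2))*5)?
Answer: 1849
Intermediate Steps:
N(s) = s² (N(s) = s²*((6 + s)/(6 + s)) = s²*1 = s²)
o(X, u) = -30*u*(-2 - 5*u) (o(X, u) = 3*((-5*u - 2)*((u*(-2))*5)) = 3*((-2 - 5*u)*(-2*u*5)) = 3*((-2 - 5*u)*(-10*u)) = 3*(-10*u*(-2 - 5*u)) = -30*u*(-2 - 5*u))
(o(0, N(0)) + 43)² = (30*0²*(2 + 5*0²) + 43)² = (30*0*(2 + 5*0) + 43)² = (30*0*(2 + 0) + 43)² = (30*0*2 + 43)² = (0 + 43)² = 43² = 1849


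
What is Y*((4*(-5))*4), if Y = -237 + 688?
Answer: -36080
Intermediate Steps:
Y = 451
Y*((4*(-5))*4) = 451*((4*(-5))*4) = 451*(-20*4) = 451*(-80) = -36080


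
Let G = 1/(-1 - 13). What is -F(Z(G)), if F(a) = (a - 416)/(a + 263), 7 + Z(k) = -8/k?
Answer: 311/368 ≈ 0.84511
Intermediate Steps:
G = -1/14 (G = 1/(-14) = -1/14 ≈ -0.071429)
Z(k) = -7 - 8/k
F(a) = (-416 + a)/(263 + a)
-F(Z(G)) = -(-416 + (-7 - 8/(-1/14)))/(263 + (-7 - 8/(-1/14))) = -(-416 + (-7 - 8*(-14)))/(263 + (-7 - 8*(-14))) = -(-416 + (-7 + 112))/(263 + (-7 + 112)) = -(-416 + 105)/(263 + 105) = -(-311)/368 = -1*(-311/368) = 311/368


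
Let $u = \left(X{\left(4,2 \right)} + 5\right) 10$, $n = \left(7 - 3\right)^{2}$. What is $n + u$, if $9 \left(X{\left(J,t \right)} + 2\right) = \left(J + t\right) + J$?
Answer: $\frac{514}{9} \approx 57.111$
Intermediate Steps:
$X{\left(J,t \right)} = -2 + \frac{t}{9} + \frac{2 J}{9}$ ($X{\left(J,t \right)} = -2 + \frac{\left(J + t\right) + J}{9} = -2 + \frac{t + 2 J}{9} = -2 + \left(\frac{t}{9} + \frac{2 J}{9}\right) = -2 + \frac{t}{9} + \frac{2 J}{9}$)
$n = 16$ ($n = 4^{2} = 16$)
$u = \frac{370}{9}$ ($u = \left(\left(-2 + \frac{1}{9} \cdot 2 + \frac{2}{9} \cdot 4\right) + 5\right) 10 = \left(\left(-2 + \frac{2}{9} + \frac{8}{9}\right) + 5\right) 10 = \left(- \frac{8}{9} + 5\right) 10 = \frac{37}{9} \cdot 10 = \frac{370}{9} \approx 41.111$)
$n + u = 16 + \frac{370}{9} = \frac{514}{9}$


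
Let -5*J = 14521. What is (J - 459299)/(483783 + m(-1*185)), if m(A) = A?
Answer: -1155508/1208995 ≈ -0.95576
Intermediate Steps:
J = -14521/5 (J = -1/5*14521 = -14521/5 ≈ -2904.2)
(J - 459299)/(483783 + m(-1*185)) = (-14521/5 - 459299)/(483783 - 1*185) = -2311016/(5*(483783 - 185)) = -2311016/5/483598 = -2311016/5*1/483598 = -1155508/1208995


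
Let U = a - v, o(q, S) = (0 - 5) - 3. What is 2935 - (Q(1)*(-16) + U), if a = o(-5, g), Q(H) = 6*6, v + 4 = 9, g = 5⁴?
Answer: 3524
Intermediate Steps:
g = 625
o(q, S) = -8 (o(q, S) = -5 - 3 = -8)
v = 5 (v = -4 + 9 = 5)
Q(H) = 36
a = -8
U = -13 (U = -8 - 1*5 = -8 - 5 = -13)
2935 - (Q(1)*(-16) + U) = 2935 - (36*(-16) - 13) = 2935 - (-576 - 13) = 2935 - 1*(-589) = 2935 + 589 = 3524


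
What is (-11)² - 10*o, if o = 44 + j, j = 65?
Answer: -969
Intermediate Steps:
o = 109 (o = 44 + 65 = 109)
(-11)² - 10*o = (-11)² - 10*109 = 121 - 1090 = -969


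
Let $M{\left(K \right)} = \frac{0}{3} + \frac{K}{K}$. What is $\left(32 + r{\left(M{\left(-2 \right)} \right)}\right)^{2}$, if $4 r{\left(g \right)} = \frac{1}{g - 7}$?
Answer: $\frac{588289}{576} \approx 1021.3$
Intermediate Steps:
$M{\left(K \right)} = 1$ ($M{\left(K \right)} = 0 \cdot \frac{1}{3} + 1 = 0 + 1 = 1$)
$r{\left(g \right)} = \frac{1}{4 \left(-7 + g\right)}$ ($r{\left(g \right)} = \frac{1}{4 \left(g - 7\right)} = \frac{1}{4 \left(-7 + g\right)}$)
$\left(32 + r{\left(M{\left(-2 \right)} \right)}\right)^{2} = \left(32 + \frac{1}{4 \left(-7 + 1\right)}\right)^{2} = \left(32 + \frac{1}{4 \left(-6\right)}\right)^{2} = \left(32 + \frac{1}{4} \left(- \frac{1}{6}\right)\right)^{2} = \left(32 - \frac{1}{24}\right)^{2} = \left(\frac{767}{24}\right)^{2} = \frac{588289}{576}$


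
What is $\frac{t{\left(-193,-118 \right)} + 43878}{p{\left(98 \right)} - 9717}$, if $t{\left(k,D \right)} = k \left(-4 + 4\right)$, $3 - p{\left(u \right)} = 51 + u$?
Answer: $- \frac{43878}{9863} \approx -4.4487$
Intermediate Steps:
$p{\left(u \right)} = -48 - u$ ($p{\left(u \right)} = 3 - \left(51 + u\right) = -48 - u$)
$t{\left(k,D \right)} = 0$ ($t{\left(k,D \right)} = k 0 = 0$)
$\frac{t{\left(-193,-118 \right)} + 43878}{p{\left(98 \right)} - 9717} = \frac{0 + 43878}{\left(-48 - 98\right) - 9717} = \frac{43878}{\left(-48 - 98\right) - 9717} = \frac{43878}{-146 - 9717} = \frac{43878}{-9863} = 43878 \left(- \frac{1}{9863}\right) = - \frac{43878}{9863}$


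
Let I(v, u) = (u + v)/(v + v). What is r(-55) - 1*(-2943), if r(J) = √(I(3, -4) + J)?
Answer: 2943 + I*√1986/6 ≈ 2943.0 + 7.4274*I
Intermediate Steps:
I(v, u) = (u + v)/(2*v) (I(v, u) = (u + v)/((2*v)) = (u + v)*(1/(2*v)) = (u + v)/(2*v))
r(J) = √(-⅙ + J) (r(J) = √((½)*(-4 + 3)/3 + J) = √((½)*(⅓)*(-1) + J) = √(-⅙ + J))
r(-55) - 1*(-2943) = √(-6 + 36*(-55))/6 - 1*(-2943) = √(-6 - 1980)/6 + 2943 = √(-1986)/6 + 2943 = (I*√1986)/6 + 2943 = I*√1986/6 + 2943 = 2943 + I*√1986/6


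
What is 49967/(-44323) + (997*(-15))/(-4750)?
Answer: 85101443/42106850 ≈ 2.0211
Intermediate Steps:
49967/(-44323) + (997*(-15))/(-4750) = 49967*(-1/44323) - 14955*(-1/4750) = -49967/44323 + 2991/950 = 85101443/42106850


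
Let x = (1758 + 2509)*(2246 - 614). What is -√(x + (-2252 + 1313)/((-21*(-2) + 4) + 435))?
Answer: -15*√7160614773/481 ≈ -2638.9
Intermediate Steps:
x = 6963744 (x = 4267*1632 = 6963744)
-√(x + (-2252 + 1313)/((-21*(-2) + 4) + 435)) = -√(6963744 + (-2252 + 1313)/((-21*(-2) + 4) + 435)) = -√(6963744 - 939/((42 + 4) + 435)) = -√(6963744 - 939/(46 + 435)) = -√(6963744 - 939/481) = -√(3349559925/481) = -15*√7160614773/481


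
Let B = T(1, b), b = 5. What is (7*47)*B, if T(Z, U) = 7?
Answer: 2303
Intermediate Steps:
B = 7
(7*47)*B = (7*47)*7 = 329*7 = 2303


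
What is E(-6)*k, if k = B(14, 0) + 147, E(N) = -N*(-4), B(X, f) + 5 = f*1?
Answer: -3408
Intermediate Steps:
B(X, f) = -5 + f (B(X, f) = -5 + f*1 = -5 + f)
E(N) = 4*N
k = 142 (k = (-5 + 0) + 147 = -5 + 147 = 142)
E(-6)*k = (4*(-6))*142 = -24*142 = -3408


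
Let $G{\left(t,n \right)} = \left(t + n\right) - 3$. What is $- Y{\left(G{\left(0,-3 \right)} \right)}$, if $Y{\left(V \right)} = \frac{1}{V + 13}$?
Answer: $- \frac{1}{7} \approx -0.14286$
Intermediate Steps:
$G{\left(t,n \right)} = -3 + n + t$ ($G{\left(t,n \right)} = \left(n + t\right) - 3 = -3 + n + t$)
$Y{\left(V \right)} = \frac{1}{13 + V}$
$- Y{\left(G{\left(0,-3 \right)} \right)} = - \frac{1}{13 - 6} = - \frac{1}{7}$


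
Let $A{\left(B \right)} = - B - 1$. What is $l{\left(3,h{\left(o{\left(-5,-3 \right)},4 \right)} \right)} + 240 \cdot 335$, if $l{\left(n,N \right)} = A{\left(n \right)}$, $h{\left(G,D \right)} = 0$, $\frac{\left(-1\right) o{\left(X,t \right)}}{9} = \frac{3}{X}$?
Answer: $80396$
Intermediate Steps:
$o{\left(X,t \right)} = - \frac{27}{X}$ ($o{\left(X,t \right)} = - 9 \frac{3}{X} = - \frac{27}{X}$)
$A{\left(B \right)} = -1 - B$
$l{\left(n,N \right)} = -1 - n$
$l{\left(3,h{\left(o{\left(-5,-3 \right)},4 \right)} \right)} + 240 \cdot 335 = \left(-1 - 3\right) + 240 \cdot 335 = \left(-1 - 3\right) + 80400 = -4 + 80400 = 80396$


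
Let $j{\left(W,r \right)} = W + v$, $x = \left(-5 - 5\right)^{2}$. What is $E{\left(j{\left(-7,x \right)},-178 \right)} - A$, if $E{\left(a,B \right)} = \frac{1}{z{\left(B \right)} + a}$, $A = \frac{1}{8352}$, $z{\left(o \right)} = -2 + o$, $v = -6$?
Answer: $- \frac{8545}{1611936} \approx -0.0053011$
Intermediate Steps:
$x = 100$ ($x = \left(-10\right)^{2} = 100$)
$A = \frac{1}{8352} \approx 0.00011973$
$j{\left(W,r \right)} = -6 + W$ ($j{\left(W,r \right)} = W - 6 = -6 + W$)
$E{\left(a,B \right)} = \frac{1}{-2 + B + a}$ ($E{\left(a,B \right)} = \frac{1}{\left(-2 + B\right) + a} = \frac{1}{-2 + B + a}$)
$E{\left(j{\left(-7,x \right)},-178 \right)} - A = \frac{1}{-2 - 178 - 13} - \frac{1}{8352} = \frac{1}{-193} - \frac{1}{8352} = - \frac{1}{193} - \frac{1}{8352} = - \frac{8545}{1611936}$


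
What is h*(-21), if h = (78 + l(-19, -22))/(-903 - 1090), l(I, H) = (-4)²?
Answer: 1974/1993 ≈ 0.99047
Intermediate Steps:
l(I, H) = 16
h = -94/1993 (h = (78 + 16)/(-903 - 1090) = 94/(-1993) = 94*(-1/1993) = -94/1993 ≈ -0.047165)
h*(-21) = -94/1993*(-21) = 1974/1993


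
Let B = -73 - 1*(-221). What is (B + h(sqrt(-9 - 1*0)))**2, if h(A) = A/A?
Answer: 22201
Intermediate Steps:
B = 148 (B = -73 + 221 = 148)
h(A) = 1
(B + h(sqrt(-9 - 1*0)))**2 = (148 + 1)**2 = 149**2 = 22201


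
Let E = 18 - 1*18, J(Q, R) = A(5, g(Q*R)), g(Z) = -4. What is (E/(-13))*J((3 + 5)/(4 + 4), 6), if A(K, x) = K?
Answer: 0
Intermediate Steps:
J(Q, R) = 5
E = 0 (E = 18 - 18 = 0)
(E/(-13))*J((3 + 5)/(4 + 4), 6) = (0/(-13))*5 = (0*(-1/13))*5 = 0*5 = 0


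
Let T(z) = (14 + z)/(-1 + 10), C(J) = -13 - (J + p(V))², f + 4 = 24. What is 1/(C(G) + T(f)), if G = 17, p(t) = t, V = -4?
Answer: -9/1604 ≈ -0.0056110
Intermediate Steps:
f = 20 (f = -4 + 24 = 20)
C(J) = -13 - (-4 + J)² (C(J) = -13 - (J - 4)² = -13 - (-4 + J)²)
T(z) = 14/9 + z/9 (T(z) = (14 + z)/9 = (14 + z)*(⅑) = 14/9 + z/9)
1/(C(G) + T(f)) = 1/((-13 - (-4 + 17)²) + (14/9 + (⅑)*20)) = 1/((-13 - 1*13²) + (14/9 + 20/9)) = 1/((-13 - 1*169) + 34/9) = 1/((-13 - 169) + 34/9) = 1/(-182 + 34/9) = 1/(-1604/9) = -9/1604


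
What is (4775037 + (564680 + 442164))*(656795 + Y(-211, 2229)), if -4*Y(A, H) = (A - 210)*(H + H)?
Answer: 13020790230119/2 ≈ 6.5104e+12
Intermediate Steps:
Y(A, H) = -H*(-210 + A)/2 (Y(A, H) = -(A - 210)*(H + H)/4 = -(-210 + A)*2*H/4 = -H*(-210 + A)/2)
(4775037 + (564680 + 442164))*(656795 + Y(-211, 2229)) = (4775037 + (564680 + 442164))*(656795 + (½)*2229*(210 - 1*(-211))) = (4775037 + 1006844)*(656795 + (½)*2229*(210 + 211)) = 5781881*(656795 + (½)*2229*421) = 5781881*(656795 + 938409/2) = 5781881*(2251999/2) = 13020790230119/2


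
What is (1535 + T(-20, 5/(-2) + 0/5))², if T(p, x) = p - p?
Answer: 2356225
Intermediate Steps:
T(p, x) = 0
(1535 + T(-20, 5/(-2) + 0/5))² = (1535 + 0)² = 1535² = 2356225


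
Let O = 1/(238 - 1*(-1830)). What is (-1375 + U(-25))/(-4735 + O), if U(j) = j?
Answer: 2895200/9791979 ≈ 0.29567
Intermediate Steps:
O = 1/2068 (O = 1/(238 + 1830) = 1/2068 ≈ 0.00048356)
(-1375 + U(-25))/(-4735 + O) = (-1375 - 25)/(-4735 + 1/2068) = -1400/(-9791979/2068) = -1400*(-2068/9791979) = 2895200/9791979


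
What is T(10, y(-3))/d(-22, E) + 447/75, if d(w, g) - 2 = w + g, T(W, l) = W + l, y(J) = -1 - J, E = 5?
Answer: 129/25 ≈ 5.1600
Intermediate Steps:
d(w, g) = 2 + g + w (d(w, g) = 2 + (w + g) = 2 + (g + w) = 2 + g + w)
T(10, y(-3))/d(-22, E) + 447/75 = (10 + (-1 - 1*(-3)))/(2 + 5 - 22) + 447/75 = (10 + (-1 + 3))/(-15) + 447*(1/75) = (10 + 2)*(-1/15) + 149/25 = 12*(-1/15) + 149/25 = -4/5 + 149/25 = 129/25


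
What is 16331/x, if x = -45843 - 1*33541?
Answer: -16331/79384 ≈ -0.20572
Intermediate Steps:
x = -79384 (x = -45843 - 33541 = -79384)
16331/x = 16331/(-79384) = 16331*(-1/79384) = -16331/79384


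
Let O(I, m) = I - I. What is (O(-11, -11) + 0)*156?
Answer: 0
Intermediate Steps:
O(I, m) = 0
(O(-11, -11) + 0)*156 = (0 + 0)*156 = 0*156 = 0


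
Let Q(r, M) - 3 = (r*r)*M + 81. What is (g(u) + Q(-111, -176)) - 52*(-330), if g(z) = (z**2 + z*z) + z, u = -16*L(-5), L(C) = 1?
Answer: -2150756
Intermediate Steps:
u = -16 (u = -16*1 = -16)
g(z) = z + 2*z**2 (g(z) = (z**2 + z**2) + z = 2*z**2 + z = z + 2*z**2)
Q(r, M) = 84 + M*r**2 (Q(r, M) = 3 + ((r*r)*M + 81) = 3 + (r**2*M + 81) = 3 + (M*r**2 + 81) = 3 + (81 + M*r**2) = 84 + M*r**2)
(g(u) + Q(-111, -176)) - 52*(-330) = (-16*(1 + 2*(-16)) + (84 - 176*(-111)**2)) - 52*(-330) = (-16*(1 - 32) + (84 - 176*12321)) + 17160 = (-16*(-31) + (84 - 2168496)) + 17160 = (496 - 2168412) + 17160 = -2167916 + 17160 = -2150756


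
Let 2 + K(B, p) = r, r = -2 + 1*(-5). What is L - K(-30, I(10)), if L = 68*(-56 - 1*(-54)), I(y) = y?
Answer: -127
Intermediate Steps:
r = -7 (r = -2 - 5 = -7)
K(B, p) = -9 (K(B, p) = -2 - 7 = -9)
L = -136 (L = 68*(-56 + 54) = 68*(-2) = -136)
L - K(-30, I(10)) = -136 - 1*(-9) = -136 + 9 = -127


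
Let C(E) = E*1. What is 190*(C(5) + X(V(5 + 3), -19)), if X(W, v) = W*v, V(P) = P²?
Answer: -230090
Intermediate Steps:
C(E) = E
190*(C(5) + X(V(5 + 3), -19)) = 190*(5 + (5 + 3)²*(-19)) = 190*(5 + 8²*(-19)) = 190*(5 + 64*(-19)) = 190*(5 - 1216) = 190*(-1211) = -230090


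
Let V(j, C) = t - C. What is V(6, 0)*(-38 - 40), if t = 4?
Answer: -312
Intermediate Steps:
V(j, C) = 4 - C
V(6, 0)*(-38 - 40) = (4 - 1*0)*(-38 - 40) = (4 + 0)*(-78) = 4*(-78) = -312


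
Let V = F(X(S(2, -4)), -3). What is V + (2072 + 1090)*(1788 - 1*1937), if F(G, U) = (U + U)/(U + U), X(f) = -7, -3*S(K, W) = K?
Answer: -471137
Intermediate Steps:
S(K, W) = -K/3
F(G, U) = 1 (F(G, U) = (2*U)/((2*U)) = (2*U)*(1/(2*U)) = 1)
V = 1
V + (2072 + 1090)*(1788 - 1*1937) = 1 + (2072 + 1090)*(1788 - 1*1937) = 1 + 3162*(1788 - 1937) = 1 + 3162*(-149) = 1 - 471138 = -471137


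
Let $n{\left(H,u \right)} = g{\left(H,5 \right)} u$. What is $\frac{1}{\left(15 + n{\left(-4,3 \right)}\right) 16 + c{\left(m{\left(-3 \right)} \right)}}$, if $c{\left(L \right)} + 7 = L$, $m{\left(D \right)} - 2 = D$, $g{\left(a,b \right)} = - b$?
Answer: $- \frac{1}{8} \approx -0.125$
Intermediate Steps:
$n{\left(H,u \right)} = - 5 u$ ($n{\left(H,u \right)} = \left(-1\right) 5 u = - 5 u$)
$m{\left(D \right)} = 2 + D$
$c{\left(L \right)} = -7 + L$
$\frac{1}{\left(15 + n{\left(-4,3 \right)}\right) 16 + c{\left(m{\left(-3 \right)} \right)}} = \frac{1}{\left(15 - 15\right) 16 + \left(-7 + \left(2 - 3\right)\right)} = \frac{1}{\left(15 - 15\right) 16 - 8} = \frac{1}{0 \cdot 16 - 8} = \frac{1}{0 - 8} = \frac{1}{-8} = - \frac{1}{8}$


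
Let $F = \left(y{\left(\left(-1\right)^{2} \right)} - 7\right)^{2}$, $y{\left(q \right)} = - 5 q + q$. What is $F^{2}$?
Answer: $14641$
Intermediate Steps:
$y{\left(q \right)} = - 4 q$
$F = 121$ ($F = \left(- 4 \left(-1\right)^{2} - 7\right)^{2} = \left(\left(-4\right) 1 - 7\right)^{2} = \left(-4 - 7\right)^{2} = \left(-11\right)^{2} = 121$)
$F^{2} = 121^{2} = 14641$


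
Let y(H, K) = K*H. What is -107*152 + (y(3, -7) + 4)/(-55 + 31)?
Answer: -390319/24 ≈ -16263.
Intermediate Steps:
y(H, K) = H*K
-107*152 + (y(3, -7) + 4)/(-55 + 31) = -107*152 + (3*(-7) + 4)/(-55 + 31) = -16264 + (-21 + 4)/(-24) = -16264 - 17*(-1/24) = -16264 + 17/24 = -390319/24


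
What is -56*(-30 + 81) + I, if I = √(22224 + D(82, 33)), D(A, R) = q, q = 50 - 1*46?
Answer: -2856 + 2*√5557 ≈ -2706.9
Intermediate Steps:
q = 4 (q = 50 - 46 = 4)
D(A, R) = 4
I = 2*√5557 (I = √(22224 + 4) = √22228 = 2*√5557 ≈ 149.09)
-56*(-30 + 81) + I = -56*(-30 + 81) + 2*√5557 = -56*51 + 2*√5557 = -2856 + 2*√5557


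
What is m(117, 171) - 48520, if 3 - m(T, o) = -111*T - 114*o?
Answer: -16036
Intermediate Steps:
m(T, o) = 3 + 111*T + 114*o (m(T, o) = 3 - (-111*T - 114*o) = 3 - (-114*o - 111*T) = 3 + (111*T + 114*o) = 3 + 111*T + 114*o)
m(117, 171) - 48520 = (3 + 111*117 + 114*171) - 48520 = (3 + 12987 + 19494) - 48520 = 32484 - 48520 = -16036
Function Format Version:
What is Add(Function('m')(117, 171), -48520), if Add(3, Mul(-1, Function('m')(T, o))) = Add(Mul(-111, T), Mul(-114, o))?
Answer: -16036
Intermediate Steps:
Function('m')(T, o) = Add(3, Mul(111, T), Mul(114, o)) (Function('m')(T, o) = Add(3, Mul(-1, Add(Mul(-111, T), Mul(-114, o)))) = Add(3, Mul(-1, Add(Mul(-114, o), Mul(-111, T)))) = Add(3, Add(Mul(111, T), Mul(114, o))) = Add(3, Mul(111, T), Mul(114, o)))
Add(Function('m')(117, 171), -48520) = Add(Add(3, Mul(111, 117), Mul(114, 171)), -48520) = Add(Add(3, 12987, 19494), -48520) = Add(32484, -48520) = -16036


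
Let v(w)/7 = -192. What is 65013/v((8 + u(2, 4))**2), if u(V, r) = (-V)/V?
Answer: -21671/448 ≈ -48.373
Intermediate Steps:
u(V, r) = -1
v(w) = -1344 (v(w) = 7*(-192) = -1344)
65013/v((8 + u(2, 4))**2) = 65013/(-1344) = 65013*(-1/1344) = -21671/448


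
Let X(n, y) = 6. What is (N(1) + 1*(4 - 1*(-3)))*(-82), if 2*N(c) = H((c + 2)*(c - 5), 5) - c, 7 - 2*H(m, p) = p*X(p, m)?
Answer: -123/2 ≈ -61.500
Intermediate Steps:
H(m, p) = 7/2 - 3*p (H(m, p) = 7/2 - p*6/2 = 7/2 - 3*p)
N(c) = -23/4 - c/2 (N(c) = ((7/2 - 3*5) - c)/2 = ((7/2 - 15) - c)/2 = (-23/2 - c)/2 = -23/4 - c/2)
(N(1) + 1*(4 - 1*(-3)))*(-82) = ((-23/4 - ½*1) + 1*(4 - 1*(-3)))*(-82) = ((-23/4 - ½) + 1*(4 + 3))*(-82) = (-25/4 + 1*7)*(-82) = (-25/4 + 7)*(-82) = (¾)*(-82) = -123/2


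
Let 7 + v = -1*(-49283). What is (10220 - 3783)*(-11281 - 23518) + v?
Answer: -223951887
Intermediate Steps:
v = 49276 (v = -7 - 1*(-49283) = -7 + 49283 = 49276)
(10220 - 3783)*(-11281 - 23518) + v = (10220 - 3783)*(-11281 - 23518) + 49276 = 6437*(-34799) + 49276 = -224001163 + 49276 = -223951887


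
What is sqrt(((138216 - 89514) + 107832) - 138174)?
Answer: 6*sqrt(510) ≈ 135.50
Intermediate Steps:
sqrt(((138216 - 89514) + 107832) - 138174) = sqrt((48702 + 107832) - 138174) = sqrt(156534 - 138174) = sqrt(18360) = 6*sqrt(510)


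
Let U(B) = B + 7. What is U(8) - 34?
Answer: -19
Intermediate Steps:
U(B) = 7 + B
U(8) - 34 = (7 + 8) - 34 = 15 - 34 = -19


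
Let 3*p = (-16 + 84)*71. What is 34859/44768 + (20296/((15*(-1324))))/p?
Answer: 69577027307/89427885280 ≈ 0.77802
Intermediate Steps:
p = 4828/3 (p = ((-16 + 84)*71)/3 = (68*71)/3 = (1/3)*4828 = 4828/3 ≈ 1609.3)
34859/44768 + (20296/((15*(-1324))))/p = 34859/44768 + (20296/((15*(-1324))))/(4828/3) = 34859*(1/44768) + (20296/(-19860))*(3/4828) = 34859/44768 + (20296*(-1/19860))*(3/4828) = 34859/44768 - 5074/4965*3/4828 = 34859/44768 - 2537/3995170 = 69577027307/89427885280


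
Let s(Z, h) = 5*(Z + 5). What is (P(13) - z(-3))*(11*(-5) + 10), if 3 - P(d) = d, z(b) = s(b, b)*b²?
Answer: 4500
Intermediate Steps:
s(Z, h) = 25 + 5*Z (s(Z, h) = 5*(5 + Z) = 25 + 5*Z)
z(b) = b²*(25 + 5*b) (z(b) = (25 + 5*b)*b² = b²*(25 + 5*b))
P(d) = 3 - d
(P(13) - z(-3))*(11*(-5) + 10) = ((3 - 1*13) - 5*(-3)²*(5 - 3))*(11*(-5) + 10) = ((3 - 13) - 5*9*2)*(-55 + 10) = (-10 - 1*90)*(-45) = (-10 - 90)*(-45) = -100*(-45) = 4500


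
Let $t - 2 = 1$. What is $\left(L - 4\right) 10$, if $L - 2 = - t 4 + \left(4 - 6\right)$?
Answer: $-160$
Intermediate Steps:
$t = 3$ ($t = 2 + 1 = 3$)
$L = -12$ ($L = 2 + \left(\left(-1\right) 3 \cdot 4 + \left(4 - 6\right)\right) = 2 + \left(\left(-3\right) 4 + \left(4 - 6\right)\right) = 2 - 14 = -12$)
$\left(L - 4\right) 10 = \left(-12 - 4\right) 10 = \left(-16\right) 10 = -160$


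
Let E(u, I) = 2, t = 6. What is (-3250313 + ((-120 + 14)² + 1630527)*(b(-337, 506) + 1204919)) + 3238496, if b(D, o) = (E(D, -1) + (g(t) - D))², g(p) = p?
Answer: 2173602261455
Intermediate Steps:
b(D, o) = (8 - D)² (b(D, o) = (2 + (6 - D))² = (8 - D)²)
(-3250313 + ((-120 + 14)² + 1630527)*(b(-337, 506) + 1204919)) + 3238496 = (-3250313 + ((-120 + 14)² + 1630527)*((8 - 1*(-337))² + 1204919)) + 3238496 = (-3250313 + ((-106)² + 1630527)*((8 + 337)² + 1204919)) + 3238496 = (-3250313 + (11236 + 1630527)*(345² + 1204919)) + 3238496 = (-3250313 + 1641763*(119025 + 1204919)) + 3238496 = (-3250313 + 1641763*1323944) + 3238496 = (-3250313 + 2173602273272) + 3238496 = 2173599022959 + 3238496 = 2173602261455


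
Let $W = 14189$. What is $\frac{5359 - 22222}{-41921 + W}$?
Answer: $\frac{5621}{9244} \approx 0.60807$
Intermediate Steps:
$\frac{5359 - 22222}{-41921 + W} = \frac{5359 - 22222}{-41921 + 14189} = - \frac{16863}{-27732} = \left(-16863\right) \left(- \frac{1}{27732}\right) = \frac{5621}{9244}$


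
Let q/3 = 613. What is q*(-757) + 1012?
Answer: -1391111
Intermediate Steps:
q = 1839 (q = 3*613 = 1839)
q*(-757) + 1012 = 1839*(-757) + 1012 = -1392123 + 1012 = -1391111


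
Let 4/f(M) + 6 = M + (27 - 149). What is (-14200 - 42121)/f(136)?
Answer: -112642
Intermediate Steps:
f(M) = 4/(-128 + M) (f(M) = 4/(-6 + (M + (27 - 149))) = 4/(-6 + (M - 122)) = 4/(-6 + (-122 + M)) = 4/(-128 + M))
(-14200 - 42121)/f(136) = (-14200 - 42121)/((4/(-128 + 136))) = -56321/(4/8) = -56321/(4*(⅛)) = -56321/½ = -56321*2 = -112642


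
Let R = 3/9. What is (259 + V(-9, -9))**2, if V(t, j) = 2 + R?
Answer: 614656/9 ≈ 68295.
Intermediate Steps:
R = 1/3 (R = 3*(1/9) = 1/3 ≈ 0.33333)
V(t, j) = 7/3 (V(t, j) = 2 + 1/3 = 7/3)
(259 + V(-9, -9))**2 = (259 + 7/3)**2 = (784/3)**2 = 614656/9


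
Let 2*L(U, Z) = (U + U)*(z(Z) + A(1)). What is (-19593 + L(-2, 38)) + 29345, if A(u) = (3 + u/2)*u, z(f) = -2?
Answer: 9749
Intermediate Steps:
A(u) = u*(3 + u/2) (A(u) = (3 + u*(1/2))*u = (3 + u/2)*u = u*(3 + u/2))
L(U, Z) = 3*U/2 (L(U, Z) = ((U + U)*(-2 + (1/2)*1*(6 + 1)))/2 = ((2*U)*(-2 + (1/2)*1*7))/2 = ((2*U)*(-2 + 7/2))/2 = ((2*U)*(3/2))/2 = (3*U)/2 = 3*U/2)
(-19593 + L(-2, 38)) + 29345 = (-19593 + (3/2)*(-2)) + 29345 = (-19593 - 3) + 29345 = -19596 + 29345 = 9749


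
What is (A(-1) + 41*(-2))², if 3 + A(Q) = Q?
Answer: 7396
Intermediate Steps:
A(Q) = -3 + Q
(A(-1) + 41*(-2))² = ((-3 - 1) + 41*(-2))² = (-4 - 82)² = (-86)² = 7396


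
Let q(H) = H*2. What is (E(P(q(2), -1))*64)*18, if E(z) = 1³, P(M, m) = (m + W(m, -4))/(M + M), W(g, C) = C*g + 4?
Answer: 1152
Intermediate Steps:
q(H) = 2*H
W(g, C) = 4 + C*g
P(M, m) = (4 - 3*m)/(2*M) (P(M, m) = (m + (4 - 4*m))/(M + M) = (4 - 3*m)/((2*M)) = (4 - 3*m)*(1/(2*M)) = (4 - 3*m)/(2*M))
E(z) = 1
(E(P(q(2), -1))*64)*18 = (1*64)*18 = 64*18 = 1152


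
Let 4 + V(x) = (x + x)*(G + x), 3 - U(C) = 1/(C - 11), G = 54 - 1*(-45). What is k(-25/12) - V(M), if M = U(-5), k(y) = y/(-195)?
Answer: -9301925/14976 ≈ -621.12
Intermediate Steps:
G = 99 (G = 54 + 45 = 99)
k(y) = -y/195 (k(y) = y*(-1/195) = -y/195)
U(C) = 3 - 1/(-11 + C) (U(C) = 3 - 1/(C - 11) = 3 - 1/(-11 + C))
M = 49/16 (M = (-34 + 3*(-5))/(-11 - 5) = (-34 - 15)/(-16) = -1/16*(-49) = 49/16 ≈ 3.0625)
V(x) = -4 + 2*x*(99 + x) (V(x) = -4 + (x + x)*(99 + x) = -4 + (2*x)*(99 + x) = -4 + 2*x*(99 + x))
k(-25/12) - V(M) = -(-5)/(39*12) - (-4 + 2*(49/16)**2 + 198*(49/16)) = -(-5)/(39*12) - (-4 + 2*(2401/256) + 4851/8) = -1/195*(-25/12) - (-4 + 2401/128 + 4851/8) = 5/468 - 1*79505/128 = 5/468 - 79505/128 = -9301925/14976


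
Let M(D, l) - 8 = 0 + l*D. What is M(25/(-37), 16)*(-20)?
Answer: 2080/37 ≈ 56.216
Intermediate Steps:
M(D, l) = 8 + D*l (M(D, l) = 8 + (0 + l*D) = 8 + (0 + D*l) = 8 + D*l)
M(25/(-37), 16)*(-20) = (8 + (25/(-37))*16)*(-20) = (8 + (25*(-1/37))*16)*(-20) = (8 - 25/37*16)*(-20) = (8 - 400/37)*(-20) = -104/37*(-20) = 2080/37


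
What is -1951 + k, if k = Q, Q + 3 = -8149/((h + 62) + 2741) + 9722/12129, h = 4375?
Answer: -170148128453/87061962 ≈ -1954.3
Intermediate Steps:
Q = -290240591/87061962 (Q = -3 + (-8149/((4375 + 62) + 2741) + 9722/12129) = -3 + (-8149/(4437 + 2741) + 9722*(1/12129)) = -3 + (-8149/7178 + 9722/12129) = -3 - 29054705/87061962 = -290240591/87061962 ≈ -3.3337)
k = -290240591/87061962 ≈ -3.3337
-1951 + k = -1951 - 290240591/87061962 = -170148128453/87061962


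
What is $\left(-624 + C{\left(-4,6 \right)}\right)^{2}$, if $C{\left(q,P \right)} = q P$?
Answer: $419904$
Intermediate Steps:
$C{\left(q,P \right)} = P q$
$\left(-624 + C{\left(-4,6 \right)}\right)^{2} = \left(-624 + 6 \left(-4\right)\right)^{2} = \left(-624 - 24\right)^{2} = \left(-648\right)^{2} = 419904$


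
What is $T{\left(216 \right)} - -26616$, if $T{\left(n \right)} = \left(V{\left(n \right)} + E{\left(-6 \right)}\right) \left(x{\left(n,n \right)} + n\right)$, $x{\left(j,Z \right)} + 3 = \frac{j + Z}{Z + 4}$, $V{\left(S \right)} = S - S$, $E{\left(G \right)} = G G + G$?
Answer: $\frac{363714}{11} \approx 33065.0$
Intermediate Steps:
$E{\left(G \right)} = G + G^{2}$ ($E{\left(G \right)} = G^{2} + G = G + G^{2}$)
$V{\left(S \right)} = 0$
$x{\left(j,Z \right)} = -3 + \frac{Z + j}{4 + Z}$ ($x{\left(j,Z \right)} = -3 + \frac{j + Z}{Z + 4} = -3 + \frac{Z + j}{4 + Z}$)
$T{\left(n \right)} = 30 n + \frac{30 \left(-12 - n\right)}{4 + n}$ ($T{\left(n \right)} = \left(0 - 6 \left(1 - 6\right)\right) \left(\frac{-12 + n - 2 n}{4 + n} + n\right) = \left(0 - -30\right) \left(\frac{-12 - n}{4 + n} + n\right) = \left(0 + 30\right) \left(n + \frac{-12 - n}{4 + n}\right) = 30 \left(n + \frac{-12 - n}{4 + n}\right) = 30 n + \frac{30 \left(-12 - n\right)}{4 + n}$)
$T{\left(216 \right)} - -26616 = \frac{30 \left(-12 + 216^{2} + 3 \cdot 216\right)}{4 + 216} - -26616 = \frac{30 \left(-12 + 46656 + 648\right)}{220} + 26616 = 30 \cdot \frac{1}{220} \cdot 47292 + 26616 = \frac{70938}{11} + 26616 = \frac{363714}{11}$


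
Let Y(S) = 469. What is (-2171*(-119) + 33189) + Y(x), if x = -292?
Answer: 292007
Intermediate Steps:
(-2171*(-119) + 33189) + Y(x) = (-2171*(-119) + 33189) + 469 = (258349 + 33189) + 469 = 291538 + 469 = 292007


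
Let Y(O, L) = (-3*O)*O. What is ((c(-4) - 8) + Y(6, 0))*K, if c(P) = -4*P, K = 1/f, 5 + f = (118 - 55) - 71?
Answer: 100/13 ≈ 7.6923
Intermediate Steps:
Y(O, L) = -3*O**2
f = -13 (f = -5 + ((118 - 55) - 71) = -5 + (63 - 71) = -5 - 8 = -13)
K = -1/13 (K = 1/(-13) = -1/13 ≈ -0.076923)
((c(-4) - 8) + Y(6, 0))*K = ((-4*(-4) - 8) - 3*6**2)*(-1/13) = ((16 - 8) - 3*36)*(-1/13) = (8 - 108)*(-1/13) = -100*(-1/13) = 100/13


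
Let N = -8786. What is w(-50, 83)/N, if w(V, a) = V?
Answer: 25/4393 ≈ 0.0056909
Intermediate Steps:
w(-50, 83)/N = -50/(-8786) = -50*(-1/8786) = 25/4393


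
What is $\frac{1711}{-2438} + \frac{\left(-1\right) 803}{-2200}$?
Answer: $- \frac{82113}{243800} \approx -0.3368$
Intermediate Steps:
$\frac{1711}{-2438} + \frac{\left(-1\right) 803}{-2200} = 1711 \left(- \frac{1}{2438}\right) - - \frac{73}{200} = - \frac{1711}{2438} + \frac{73}{200} = - \frac{82113}{243800}$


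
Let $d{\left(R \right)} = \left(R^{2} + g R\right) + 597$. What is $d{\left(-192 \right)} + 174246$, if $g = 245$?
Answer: $164667$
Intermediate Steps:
$d{\left(R \right)} = 597 + R^{2} + 245 R$ ($d{\left(R \right)} = \left(R^{2} + 245 R\right) + 597 = 597 + R^{2} + 245 R$)
$d{\left(-192 \right)} + 174246 = \left(597 + \left(-192\right)^{2} + 245 \left(-192\right)\right) + 174246 = \left(597 + 36864 - 47040\right) + 174246 = -9579 + 174246 = 164667$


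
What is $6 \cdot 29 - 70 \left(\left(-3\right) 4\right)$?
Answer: $1014$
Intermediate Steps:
$6 \cdot 29 - 70 \left(\left(-3\right) 4\right) = 174 - -840 = 174 + 840 = 1014$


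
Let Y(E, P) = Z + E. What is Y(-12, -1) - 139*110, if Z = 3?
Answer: -15299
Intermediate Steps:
Y(E, P) = 3 + E
Y(-12, -1) - 139*110 = (3 - 12) - 139*110 = -9 - 15290 = -15299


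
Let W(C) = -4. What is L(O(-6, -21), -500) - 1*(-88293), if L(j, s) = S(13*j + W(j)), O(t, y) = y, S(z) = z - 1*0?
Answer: 88016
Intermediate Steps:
S(z) = z (S(z) = z + 0 = z)
L(j, s) = -4 + 13*j (L(j, s) = 13*j - 4 = -4 + 13*j)
L(O(-6, -21), -500) - 1*(-88293) = (-4 + 13*(-21)) - 1*(-88293) = (-4 - 273) + 88293 = -277 + 88293 = 88016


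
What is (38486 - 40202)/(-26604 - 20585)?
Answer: 1716/47189 ≈ 0.036364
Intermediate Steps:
(38486 - 40202)/(-26604 - 20585) = -1716/(-47189) = -1716*(-1/47189) = 1716/47189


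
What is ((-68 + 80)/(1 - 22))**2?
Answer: 16/49 ≈ 0.32653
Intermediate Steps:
((-68 + 80)/(1 - 22))**2 = (12/(-21))**2 = (12*(-1/21))**2 = (-4/7)**2 = 16/49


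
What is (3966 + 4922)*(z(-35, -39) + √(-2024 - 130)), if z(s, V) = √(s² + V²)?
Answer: 8888*√2746 + 8888*I*√2154 ≈ 4.6575e+5 + 4.125e+5*I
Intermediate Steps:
z(s, V) = √(V² + s²)
(3966 + 4922)*(z(-35, -39) + √(-2024 - 130)) = (3966 + 4922)*(√((-39)² + (-35)²) + √(-2024 - 130)) = 8888*(√(1521 + 1225) + √(-2154)) = 8888*(√2746 + I*√2154) = 8888*√2746 + 8888*I*√2154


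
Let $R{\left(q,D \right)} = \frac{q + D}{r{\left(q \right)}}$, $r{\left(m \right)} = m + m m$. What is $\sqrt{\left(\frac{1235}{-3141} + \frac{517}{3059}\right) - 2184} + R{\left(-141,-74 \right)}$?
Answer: $- \frac{43}{3948} + \frac{2 i \sqrt{5601309058895606}}{3202773} \approx -0.010892 + 46.736 i$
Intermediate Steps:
$r{\left(m \right)} = m + m^{2}$
$R{\left(q,D \right)} = \frac{D + q}{q \left(1 + q\right)}$ ($R{\left(q,D \right)} = \frac{q + D}{q \left(1 + q\right)} = \left(D + q\right) \frac{1}{q \left(1 + q\right)} = \frac{D + q}{q \left(1 + q\right)}$)
$\sqrt{\left(\frac{1235}{-3141} + \frac{517}{3059}\right) - 2184} + R{\left(-141,-74 \right)} = \sqrt{\left(\frac{1235}{-3141} + \frac{517}{3059}\right) - 2184} + \frac{-74 - 141}{\left(-141\right) \left(1 - 141\right)} = \sqrt{\left(1235 \left(- \frac{1}{3141}\right) + 517 \cdot \frac{1}{3059}\right) - 2184} - \frac{1}{141} \frac{1}{-140} \left(-215\right) = \sqrt{\left(- \frac{1235}{3141} + \frac{517}{3059}\right) - 2184} - \left(- \frac{1}{19740}\right) \left(-215\right) = \sqrt{- \frac{2153968}{9608319} - 2184} - \frac{43}{3948} = \sqrt{- \frac{20986722664}{9608319}} - \frac{43}{3948} = \frac{2 i \sqrt{5601309058895606}}{3202773} - \frac{43}{3948} = - \frac{43}{3948} + \frac{2 i \sqrt{5601309058895606}}{3202773}$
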